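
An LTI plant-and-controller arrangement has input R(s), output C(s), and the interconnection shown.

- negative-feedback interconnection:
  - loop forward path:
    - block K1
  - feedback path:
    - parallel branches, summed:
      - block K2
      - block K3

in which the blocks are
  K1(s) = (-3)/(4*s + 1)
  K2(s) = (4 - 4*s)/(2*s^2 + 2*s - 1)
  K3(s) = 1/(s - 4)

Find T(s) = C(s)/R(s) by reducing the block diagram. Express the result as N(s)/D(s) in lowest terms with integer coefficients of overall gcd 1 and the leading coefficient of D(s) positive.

(1) add K2, K3 (parallel) = (-2*s^2 + 22*s - 17)/(2*s^3 - 6*s^2 - 9*s + 4)
(2) apply the feedback formula to K1, (K2+K3); the result is T(s) itself (integer coefficients, no common factor, positive leading denominator coefficient)

Hence the answer: (-6*s^3 + 18*s^2 + 27*s - 12)/(8*s^4 - 22*s^3 - 36*s^2 - 59*s + 55)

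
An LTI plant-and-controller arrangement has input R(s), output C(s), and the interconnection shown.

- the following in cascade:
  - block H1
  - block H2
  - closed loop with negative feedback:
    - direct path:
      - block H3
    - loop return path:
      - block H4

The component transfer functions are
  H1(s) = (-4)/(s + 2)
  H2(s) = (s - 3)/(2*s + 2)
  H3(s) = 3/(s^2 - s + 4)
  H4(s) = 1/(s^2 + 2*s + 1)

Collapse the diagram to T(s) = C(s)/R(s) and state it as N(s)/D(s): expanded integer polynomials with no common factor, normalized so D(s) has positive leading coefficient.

1. reduce the feedback loop with forward H3 and return H4 gives (3*s^2 + 6*s + 3)/(s^4 + s^3 + 3*s^2 + 7*s + 7)
2. multiply H1, H2, [H3/(1+H3*H4)] (series); the result is T(s) itself (integer coefficients, no common factor, positive leading denominator coefficient)

Answer: (-6*s^2 + 12*s + 18)/(s^5 + 3*s^4 + 5*s^3 + 13*s^2 + 21*s + 14)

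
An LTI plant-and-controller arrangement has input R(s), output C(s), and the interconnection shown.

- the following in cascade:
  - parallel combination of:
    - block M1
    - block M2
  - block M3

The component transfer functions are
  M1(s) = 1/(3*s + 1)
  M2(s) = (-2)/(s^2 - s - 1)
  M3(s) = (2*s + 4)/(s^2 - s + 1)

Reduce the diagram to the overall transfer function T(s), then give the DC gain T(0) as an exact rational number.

Reducing step by step:

(1) reduce the parallel group M1, M2: (s^2 - 7*s - 3)/(3*s^3 - 2*s^2 - 4*s - 1)
(2) multiply (M1+M2), M3 (series): (2*s^3 - 10*s^2 - 34*s - 12)/(3*s^5 - 5*s^4 + s^3 + s^2 - 3*s - 1)
Step 2 gives the overall T(s). Then T(0) = -12/(-1) = 12.

Answer: 12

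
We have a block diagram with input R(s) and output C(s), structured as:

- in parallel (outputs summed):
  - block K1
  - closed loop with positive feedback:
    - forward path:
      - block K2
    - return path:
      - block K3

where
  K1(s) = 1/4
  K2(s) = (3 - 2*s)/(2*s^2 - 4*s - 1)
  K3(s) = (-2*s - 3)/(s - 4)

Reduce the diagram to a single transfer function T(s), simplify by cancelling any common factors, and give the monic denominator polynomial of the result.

First reduce the diagram to T(s).

Step 1 - apply the feedback formula to K2, K3 -> (-2*s^2 + 11*s - 12)/(2*s^3 - 16*s^2 + 15*s + 13)
Step 2 - parallel reduction of K1, [K2/(1-K2*K3)] -> (2*s^3 - 24*s^2 + 59*s - 35)/(8*s^3 - 64*s^2 + 60*s + 52)
The result of step 2 is T(s) in lowest terms. Its denominator has leading coefficient 8; dividing the denominator through by 8 makes it monic.

Answer: s^3 - 8*s^2 + 15*s/2 + 13/2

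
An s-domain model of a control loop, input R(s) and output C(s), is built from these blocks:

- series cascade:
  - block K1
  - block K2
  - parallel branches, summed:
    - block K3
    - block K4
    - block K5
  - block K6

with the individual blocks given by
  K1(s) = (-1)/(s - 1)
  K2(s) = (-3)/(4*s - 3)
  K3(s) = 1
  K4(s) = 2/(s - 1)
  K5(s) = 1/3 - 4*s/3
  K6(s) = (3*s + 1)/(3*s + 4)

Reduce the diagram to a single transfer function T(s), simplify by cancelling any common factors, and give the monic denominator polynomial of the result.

Answer: s^4 - 17*s^3/12 - 7*s^2/6 + 31*s/12 - 1

Working:
Step 1 - combine K3, K4, K5 in parallel -> (-4*s^2 + 8*s + 2)/(3*s - 3)
Step 2 - cascade K1, K2, (K3+K4+K5), K6 -> (-12*s^3 + 20*s^2 + 14*s + 2)/(12*s^4 - 17*s^3 - 14*s^2 + 31*s - 12)
No further cancellation is possible in the step-2 result, so that is T(s). Its denominator becomes monic after dividing by the leading coefficient 12.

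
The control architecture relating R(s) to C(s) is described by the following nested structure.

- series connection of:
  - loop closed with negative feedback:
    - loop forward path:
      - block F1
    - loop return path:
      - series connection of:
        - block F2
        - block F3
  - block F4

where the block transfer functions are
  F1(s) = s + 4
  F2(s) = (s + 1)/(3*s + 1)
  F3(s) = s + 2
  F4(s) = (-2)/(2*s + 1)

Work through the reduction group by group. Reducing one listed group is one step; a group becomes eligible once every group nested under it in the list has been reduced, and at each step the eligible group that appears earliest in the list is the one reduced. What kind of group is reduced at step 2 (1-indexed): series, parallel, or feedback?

Step 1: reduce the series chain F2, F3
Step 2: apply the feedback formula to F1, (F2*F3)
Step 3: multiply [F1/(1+F1*(F2*F3))], F4 (series)
Step 2: feedback.

Final answer: feedback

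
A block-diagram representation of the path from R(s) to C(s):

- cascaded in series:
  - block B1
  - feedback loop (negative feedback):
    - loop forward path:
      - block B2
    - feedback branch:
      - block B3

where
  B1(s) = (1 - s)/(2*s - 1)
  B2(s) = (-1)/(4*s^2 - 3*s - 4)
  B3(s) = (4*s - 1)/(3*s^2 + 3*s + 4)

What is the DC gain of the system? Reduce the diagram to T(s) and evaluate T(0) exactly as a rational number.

Step 1: apply the feedback formula to B2, B3, giving (-3*s^2 - 3*s - 4)/(12*s^4 + 3*s^3 - 5*s^2 - 28*s - 15)
Step 2: combine B1, [B2/(1+B2*B3)] in series, giving (3*s^3 + s - 4)/(24*s^5 - 6*s^4 - 13*s^3 - 51*s^2 - 2*s + 15)
The step-2 result is T(s). Setting s = 0: T(0) = -4/15.

Therefore the answer is -4/15.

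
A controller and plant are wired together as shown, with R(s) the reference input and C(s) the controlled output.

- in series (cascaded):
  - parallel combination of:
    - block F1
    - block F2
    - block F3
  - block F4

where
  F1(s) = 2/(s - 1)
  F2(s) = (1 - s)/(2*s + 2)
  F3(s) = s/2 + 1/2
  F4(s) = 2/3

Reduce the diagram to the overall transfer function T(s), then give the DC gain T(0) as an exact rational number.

Reducing step by step:

1. combine F1, F2, F3 in parallel: (s^3 + 5*s + 2)/(2*s^2 - 2)
2. reduce the series chain (F1+F2+F3), F4: (s^3 + 5*s + 2)/(3*s^2 - 3)
DC gain: substitute s = 0 into T(s) from step 2: T(0) = 2/(-3) = -2/3.

Answer: -2/3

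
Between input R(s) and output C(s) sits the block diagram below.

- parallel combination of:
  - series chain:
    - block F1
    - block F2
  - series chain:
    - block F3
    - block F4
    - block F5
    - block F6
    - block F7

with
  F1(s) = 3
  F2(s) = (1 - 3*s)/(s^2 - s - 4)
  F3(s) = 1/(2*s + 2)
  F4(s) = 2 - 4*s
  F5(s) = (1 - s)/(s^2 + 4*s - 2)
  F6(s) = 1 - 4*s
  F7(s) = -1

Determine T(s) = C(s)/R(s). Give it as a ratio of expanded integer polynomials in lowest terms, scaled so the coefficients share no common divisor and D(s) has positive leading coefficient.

First reduce the diagram to T(s).

Step 1: combine F1, F2 in series -> (3 - 9*s)/(s^2 - s - 4)
Step 2: series reduction of F3, F4, F5, F6, F7 -> (8*s^3 - 14*s^2 + 7*s - 1)/(s^3 + 5*s^2 + 2*s - 2)
Step 3: combine (F1*F2), (F3*F4*F5*F6*F7) in parallel; the result is T(s) itself (integer coefficients, no common factor, positive leading denominator coefficient)

Answer: (8*s^5 - 31*s^4 - 53*s^3 + 45*s^2 - 3*s - 2)/(s^5 + 4*s^4 - 7*s^3 - 24*s^2 - 6*s + 8)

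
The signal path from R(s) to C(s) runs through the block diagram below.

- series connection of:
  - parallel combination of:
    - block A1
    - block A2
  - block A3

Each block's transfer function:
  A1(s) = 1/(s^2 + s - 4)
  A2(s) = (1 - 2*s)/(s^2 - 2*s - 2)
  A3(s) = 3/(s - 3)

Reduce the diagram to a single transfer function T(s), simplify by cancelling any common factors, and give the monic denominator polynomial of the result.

Step 1 - sum the parallel branches A1, A2, giving (-2*s^3 + 7*s - 6)/(s^4 - s^3 - 8*s^2 + 6*s + 8)
Step 2 - combine (A1+A2), A3 in series, giving (-6*s^3 + 21*s - 18)/(s^5 - 4*s^4 - 5*s^3 + 30*s^2 - 10*s - 24)
Step 2 gives the fully reduced T(s), with no common factor left to cancel. The denominator is already monic (leading coefficient 1).

Answer: s^5 - 4*s^4 - 5*s^3 + 30*s^2 - 10*s - 24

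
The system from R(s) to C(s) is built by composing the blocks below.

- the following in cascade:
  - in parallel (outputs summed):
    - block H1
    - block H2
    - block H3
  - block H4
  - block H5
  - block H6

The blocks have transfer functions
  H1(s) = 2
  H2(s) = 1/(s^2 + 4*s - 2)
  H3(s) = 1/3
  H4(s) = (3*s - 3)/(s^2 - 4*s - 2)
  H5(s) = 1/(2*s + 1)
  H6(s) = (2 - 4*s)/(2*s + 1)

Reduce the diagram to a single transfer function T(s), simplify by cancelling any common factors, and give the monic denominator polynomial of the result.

(1) parallel reduction of H1, H2, H3 gives (7*s^2 + 28*s - 11)/(3*s^2 + 12*s - 6)
(2) combine (H1+H2+H3), H4, H5, H6 in series gives (-28*s^4 - 70*s^3 + 198*s^2 - 122*s + 22)/(4*s^6 + 4*s^5 - 79*s^4 - 80*s^3 - 4*s^2 + 16*s + 4)
The result of step 2 is T(s) in lowest terms. Its denominator has leading coefficient 4; dividing the denominator through by 4 makes it monic.

Final answer: s^6 + s^5 - 79*s^4/4 - 20*s^3 - s^2 + 4*s + 1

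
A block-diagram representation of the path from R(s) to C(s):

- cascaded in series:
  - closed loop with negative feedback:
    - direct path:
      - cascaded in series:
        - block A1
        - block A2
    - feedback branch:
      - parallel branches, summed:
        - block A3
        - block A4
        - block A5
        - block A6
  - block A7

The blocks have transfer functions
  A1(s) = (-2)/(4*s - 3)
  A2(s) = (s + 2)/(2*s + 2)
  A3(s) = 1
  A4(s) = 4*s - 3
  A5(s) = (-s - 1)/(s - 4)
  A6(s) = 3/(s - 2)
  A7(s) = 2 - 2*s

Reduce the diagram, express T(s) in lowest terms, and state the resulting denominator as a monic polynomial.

[1] cascade A1, A2 = (-s - 2)/(4*s^2 + s - 3)
[2] parallel reduction of A3, A4, A5, A6 = (4*s^3 - 27*s^2 + 48*s - 26)/(s^2 - 6*s + 8)
[3] collapse the loop ((A1*A2) forward, (A3+A4+A5+A6) return) = (s^3 - 4*s^2 - 4*s + 16)/(4*s^3 - 29*s^2 + 44*s - 28)
[4] combine [(A1*A2)/(1+(A1*A2)*(A3+A4+A5+A6))], A7 in series = (-2*s^4 + 10*s^3 - 40*s + 32)/(4*s^3 - 29*s^2 + 44*s - 28)
Step 4 gives the fully reduced T(s), with no common factor left to cancel. The denominator's leading coefficient is 4, so divide each of its coefficients by 4 to get the monic form.

Final answer: s^3 - 29*s^2/4 + 11*s - 7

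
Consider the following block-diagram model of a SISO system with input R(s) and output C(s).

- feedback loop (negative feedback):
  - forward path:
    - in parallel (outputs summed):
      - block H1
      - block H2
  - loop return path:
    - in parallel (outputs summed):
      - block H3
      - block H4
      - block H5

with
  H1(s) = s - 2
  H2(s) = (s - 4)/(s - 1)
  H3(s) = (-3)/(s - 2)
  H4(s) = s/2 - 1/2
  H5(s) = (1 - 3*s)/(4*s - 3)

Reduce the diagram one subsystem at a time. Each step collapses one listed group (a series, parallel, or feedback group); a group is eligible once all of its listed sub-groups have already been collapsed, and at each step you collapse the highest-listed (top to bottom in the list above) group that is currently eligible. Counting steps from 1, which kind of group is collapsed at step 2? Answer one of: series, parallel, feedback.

Reducing step by step:

1. combine H1, H2 in parallel
2. reduce the parallel group H3, H4, H5
3. reduce the feedback loop with forward (H1+H2) and return (H3+H4+H5)
So the answer for step 2 is parallel.

Answer: parallel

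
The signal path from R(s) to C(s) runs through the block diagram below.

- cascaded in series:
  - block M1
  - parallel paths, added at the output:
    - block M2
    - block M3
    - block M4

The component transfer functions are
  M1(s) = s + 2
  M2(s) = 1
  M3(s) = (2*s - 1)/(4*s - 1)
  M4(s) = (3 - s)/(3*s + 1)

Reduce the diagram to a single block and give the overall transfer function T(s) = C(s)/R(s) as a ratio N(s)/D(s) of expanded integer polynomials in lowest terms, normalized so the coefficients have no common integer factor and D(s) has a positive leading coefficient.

Step 1: sum the parallel branches M2, M3, M4 gives (14*s^2 + 13*s - 5)/(12*s^2 + s - 1)
Step 2: series reduction of M1, (M2+M3+M4); the result is T(s) itself (integer coefficients, no common factor, positive leading denominator coefficient)

Hence the answer: (14*s^3 + 41*s^2 + 21*s - 10)/(12*s^2 + s - 1)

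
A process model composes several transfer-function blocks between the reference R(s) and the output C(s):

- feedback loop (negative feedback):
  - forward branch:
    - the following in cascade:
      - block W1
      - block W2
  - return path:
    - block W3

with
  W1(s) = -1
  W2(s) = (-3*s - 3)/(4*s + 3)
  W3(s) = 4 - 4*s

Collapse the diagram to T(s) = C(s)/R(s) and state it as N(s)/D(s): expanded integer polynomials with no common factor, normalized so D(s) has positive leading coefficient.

Reducing step by step:

Step 1: cascade W1, W2; result (3*s + 3)/(4*s + 3)
Step 2: collapse the loop ((W1*W2) forward, W3 return), which is the overall transfer function T(s) = C(s)/R(s) in lowest terms

Answer: (-3*s - 3)/(12*s^2 - 4*s - 15)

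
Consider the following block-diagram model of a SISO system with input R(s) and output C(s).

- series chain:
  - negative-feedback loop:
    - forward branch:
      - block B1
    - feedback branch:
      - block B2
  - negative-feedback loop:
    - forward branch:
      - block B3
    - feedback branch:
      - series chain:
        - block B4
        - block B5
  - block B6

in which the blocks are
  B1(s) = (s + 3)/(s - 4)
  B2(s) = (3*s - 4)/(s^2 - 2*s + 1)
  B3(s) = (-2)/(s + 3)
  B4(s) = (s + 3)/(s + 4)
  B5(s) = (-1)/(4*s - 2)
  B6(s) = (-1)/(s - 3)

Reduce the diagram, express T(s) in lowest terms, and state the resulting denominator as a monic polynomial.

First reduce the diagram to T(s).

[1] collapse the loop (B1 forward, B2 return), giving (s^3 + s^2 - 5*s + 3)/(s^3 - 3*s^2 + 14*s - 16)
[2] cascade B4, B5, giving (-s - 3)/(4*s^2 + 14*s - 8)
[3] close the feedback loop around B3, (B4*B5), giving (-4*s^2 - 14*s + 8)/(2*s^3 + 13*s^2 + 18*s - 9)
[4] reduce the series chain [B1/(1+B1*B2)], [B3/(1+B3*(B4*B5))], B6, giving (4*s^4 + 6*s^3 - 32*s^2 + 30*s - 8)/(2*s^6 - 5*s^5 + s^4 + 63*s^3 - 379*s^2 + 510*s - 144)
Step 4 gives the fully reduced T(s), with no common factor left to cancel. The denominator's leading coefficient is 2, so divide each of its coefficients by 2 to get the monic form.

Answer: s^6 - 5*s^5/2 + s^4/2 + 63*s^3/2 - 379*s^2/2 + 255*s - 72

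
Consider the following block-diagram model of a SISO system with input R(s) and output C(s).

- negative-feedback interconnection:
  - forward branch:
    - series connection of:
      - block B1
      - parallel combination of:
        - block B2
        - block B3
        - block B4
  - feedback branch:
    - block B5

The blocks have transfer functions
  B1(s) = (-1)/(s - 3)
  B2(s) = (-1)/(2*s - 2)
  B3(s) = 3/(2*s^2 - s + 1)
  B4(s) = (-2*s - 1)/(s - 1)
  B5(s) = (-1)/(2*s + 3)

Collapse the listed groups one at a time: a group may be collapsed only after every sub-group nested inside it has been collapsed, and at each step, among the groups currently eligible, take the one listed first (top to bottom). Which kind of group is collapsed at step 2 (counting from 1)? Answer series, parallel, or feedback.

Answer: series

Working:
[1] add B2, B3, B4 (parallel)
[2] reduce the series chain B1, (B2+B3+B4)
[3] reduce the feedback loop with forward (B1*(B2+B3+B4)) and return B5
At step 2 the group reduced is series.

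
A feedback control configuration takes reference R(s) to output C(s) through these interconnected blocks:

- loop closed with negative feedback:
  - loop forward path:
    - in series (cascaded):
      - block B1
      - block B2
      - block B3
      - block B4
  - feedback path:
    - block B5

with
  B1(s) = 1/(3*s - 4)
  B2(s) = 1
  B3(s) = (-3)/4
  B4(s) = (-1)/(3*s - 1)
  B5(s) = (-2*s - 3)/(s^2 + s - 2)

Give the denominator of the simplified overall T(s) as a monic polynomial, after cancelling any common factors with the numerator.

1. series reduction of B1, B2, B3, B4; result 3/(36*s^2 - 60*s + 16)
2. feedback reduction of (B1*B2*B3*B4), B5; result (3*s^2 + 3*s - 6)/(36*s^4 - 24*s^3 - 116*s^2 + 130*s - 41)
The result of step 2 is T(s) in lowest terms. Its denominator has leading coefficient 36; dividing the denominator through by 36 makes it monic.

Hence the answer: s^4 - 2*s^3/3 - 29*s^2/9 + 65*s/18 - 41/36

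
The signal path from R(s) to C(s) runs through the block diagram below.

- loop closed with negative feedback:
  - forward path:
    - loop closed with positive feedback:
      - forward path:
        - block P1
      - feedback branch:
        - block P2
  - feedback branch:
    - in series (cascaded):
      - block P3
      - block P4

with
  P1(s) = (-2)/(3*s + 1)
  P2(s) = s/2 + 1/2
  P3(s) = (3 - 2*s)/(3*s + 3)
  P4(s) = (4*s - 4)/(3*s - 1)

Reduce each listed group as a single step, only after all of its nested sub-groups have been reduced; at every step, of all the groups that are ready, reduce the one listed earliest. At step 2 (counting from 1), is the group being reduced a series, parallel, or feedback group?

(1) feedback reduction of P1, P2
(2) cascade P3, P4
(3) reduce the feedback loop with forward [P1/(1-P1*P2)] and return (P3*P4)
Step 2: series.

Hence the answer: series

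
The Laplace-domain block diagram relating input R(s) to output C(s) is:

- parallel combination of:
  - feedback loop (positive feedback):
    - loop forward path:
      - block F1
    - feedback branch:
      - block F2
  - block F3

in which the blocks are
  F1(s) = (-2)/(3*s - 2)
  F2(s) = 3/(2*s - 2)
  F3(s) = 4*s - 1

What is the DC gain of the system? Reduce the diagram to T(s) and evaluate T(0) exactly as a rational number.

Reducing step by step:

Step 1. feedback reduction of F1, F2 gives (2 - 2*s)/(3*s^2 - 5*s + 5)
Step 2. reduce the parallel group [F1/(1-F1*F2)], F3 gives (12*s^3 - 23*s^2 + 23*s - 3)/(3*s^2 - 5*s + 5)
Step 2 gives the overall T(s). Then T(0) = -3/5.

Answer: -3/5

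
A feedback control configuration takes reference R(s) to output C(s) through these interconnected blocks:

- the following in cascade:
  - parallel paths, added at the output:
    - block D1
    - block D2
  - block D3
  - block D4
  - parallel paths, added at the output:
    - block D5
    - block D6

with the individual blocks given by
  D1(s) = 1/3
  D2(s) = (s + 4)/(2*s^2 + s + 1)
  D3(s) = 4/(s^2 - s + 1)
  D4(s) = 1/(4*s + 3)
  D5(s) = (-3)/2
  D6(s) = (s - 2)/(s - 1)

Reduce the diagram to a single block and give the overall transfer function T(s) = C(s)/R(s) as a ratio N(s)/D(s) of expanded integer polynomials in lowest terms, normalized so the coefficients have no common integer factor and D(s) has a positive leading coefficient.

[1] reduce the parallel group D1, D2, giving (2*s^2 + 4*s + 13)/(6*s^2 + 3*s + 3)
[2] add D5, D6 (parallel), giving (-s - 1)/(2*s - 2)
[3] reduce the series chain (D1+D2), D3, D4, (D5+D6) - this is the overall T(s), already in the required normalized form

Final answer: (-4*s^3 - 12*s^2 - 34*s - 26)/(24*s^6 - 18*s^5 + 9*s^4 + 3*s^3 - 6*s^2 - 3*s - 9)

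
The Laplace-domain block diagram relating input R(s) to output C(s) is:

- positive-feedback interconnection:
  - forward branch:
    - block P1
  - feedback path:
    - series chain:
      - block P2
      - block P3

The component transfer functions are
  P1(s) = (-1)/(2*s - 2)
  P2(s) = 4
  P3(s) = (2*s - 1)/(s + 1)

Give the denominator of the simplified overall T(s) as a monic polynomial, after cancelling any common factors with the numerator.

Step 1: combine P2, P3 in series, giving (8*s - 4)/(s + 1)
Step 2: feedback reduction of P1, (P2*P3), giving (-s - 1)/(2*s^2 + 8*s - 6)
T(s) is the step-2 result (common factors already cancelled). Leading coefficient of the denominator: 2. Divide through by 2 for the monic polynomial.

Therefore the answer is s^2 + 4*s - 3.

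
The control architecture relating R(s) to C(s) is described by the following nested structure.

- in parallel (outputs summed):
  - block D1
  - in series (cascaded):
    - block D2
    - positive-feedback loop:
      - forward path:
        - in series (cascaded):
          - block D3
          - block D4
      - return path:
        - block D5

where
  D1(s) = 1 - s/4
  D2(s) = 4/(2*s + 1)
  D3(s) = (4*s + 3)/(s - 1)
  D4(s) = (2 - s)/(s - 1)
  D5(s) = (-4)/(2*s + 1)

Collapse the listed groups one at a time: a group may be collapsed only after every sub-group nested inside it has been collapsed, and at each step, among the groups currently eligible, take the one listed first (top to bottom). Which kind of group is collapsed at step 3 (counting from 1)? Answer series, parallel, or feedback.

1. combine D3, D4 in series
2. close the feedback loop around (D3*D4), D5
3. cascade D2, [(D3*D4)/(1-(D3*D4)*D5)]
4. combine D1, (D2*[(D3*D4)/(1-(D3*D4)*D5)]) in parallel
The group at step 3 is a series group.

Answer: series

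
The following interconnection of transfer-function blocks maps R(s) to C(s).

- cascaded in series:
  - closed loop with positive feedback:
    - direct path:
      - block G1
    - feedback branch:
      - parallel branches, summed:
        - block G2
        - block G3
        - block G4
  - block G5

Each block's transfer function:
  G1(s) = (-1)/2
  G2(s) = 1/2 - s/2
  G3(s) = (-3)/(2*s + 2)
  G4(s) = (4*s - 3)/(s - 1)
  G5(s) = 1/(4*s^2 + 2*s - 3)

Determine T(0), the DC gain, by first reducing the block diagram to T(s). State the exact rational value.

The answer is 1/12.

Reasoning:
[1] combine G2, G3, G4 in parallel; result (-s^3 + 9*s^2 - 4)/(2*s^2 - 2)
[2] feedback reduction of G1, (G2+G3+G4); result (2*s^2 - 2)/(s^3 - 13*s^2 + 8)
[3] series reduction of [G1/(1-G1*(G2+G3+G4))], G5; result (2*s^2 - 2)/(4*s^5 - 50*s^4 - 29*s^3 + 71*s^2 + 16*s - 24)
DC gain: substitute s = 0 into T(s) from step 3: T(0) = -2/(-24) = 1/12.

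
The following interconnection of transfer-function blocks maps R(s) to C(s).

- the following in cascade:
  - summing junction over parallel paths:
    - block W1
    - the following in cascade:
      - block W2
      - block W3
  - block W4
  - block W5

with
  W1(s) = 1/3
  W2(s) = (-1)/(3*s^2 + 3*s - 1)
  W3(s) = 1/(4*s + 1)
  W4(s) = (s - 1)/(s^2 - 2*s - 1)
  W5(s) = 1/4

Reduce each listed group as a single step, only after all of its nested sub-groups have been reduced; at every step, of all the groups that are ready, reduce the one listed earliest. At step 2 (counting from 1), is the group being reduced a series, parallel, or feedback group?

[1] cascade W2, W3
[2] sum the parallel branches W1, (W2*W3)
[3] multiply (W1+(W2*W3)), W4, W5 (series)
So the answer for step 2 is parallel.

Therefore the answer is parallel.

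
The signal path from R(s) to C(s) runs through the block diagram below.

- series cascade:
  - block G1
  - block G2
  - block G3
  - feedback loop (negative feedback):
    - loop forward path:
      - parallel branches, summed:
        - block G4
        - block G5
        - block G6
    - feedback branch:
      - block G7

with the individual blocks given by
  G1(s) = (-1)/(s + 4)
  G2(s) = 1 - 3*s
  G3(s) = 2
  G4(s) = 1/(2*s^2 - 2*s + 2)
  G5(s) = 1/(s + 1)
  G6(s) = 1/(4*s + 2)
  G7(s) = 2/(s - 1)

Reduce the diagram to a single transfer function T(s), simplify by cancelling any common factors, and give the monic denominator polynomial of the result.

(1) combine G4, G5, G6 in parallel; result (5*s^3 + 5*s + 4)/(4*s^4 + 2*s^3 + 4*s + 2)
(2) apply the feedback formula to (G4+G5+G6), G7; result (5*s^4 - 5*s^3 + 5*s^2 - s - 4)/(4*s^5 - 2*s^4 + 8*s^3 + 4*s^2 + 8*s + 6)
(3) combine G1, G2, G3, [(G4+G5+G6)/(1+(G4+G5+G6)*G7)] in series; result (15*s^5 - 20*s^4 + 20*s^3 - 8*s^2 - 11*s + 4)/(2*s^6 + 7*s^5 + 18*s^3 + 12*s^2 + 19*s + 12)
That last expression is T(s), already simplified. Scaling its denominator by 1/2 (the reciprocal of the leading coefficient) yields the monic denominator.

Answer: s^6 + 7*s^5/2 + 9*s^3 + 6*s^2 + 19*s/2 + 6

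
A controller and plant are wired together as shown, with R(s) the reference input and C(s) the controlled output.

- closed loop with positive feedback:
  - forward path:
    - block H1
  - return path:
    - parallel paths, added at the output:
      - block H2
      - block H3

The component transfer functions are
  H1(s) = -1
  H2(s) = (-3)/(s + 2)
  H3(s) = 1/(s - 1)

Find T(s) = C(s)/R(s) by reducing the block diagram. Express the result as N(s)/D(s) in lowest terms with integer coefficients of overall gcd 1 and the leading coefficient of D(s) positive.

[1] combine H2, H3 in parallel = (5 - 2*s)/(s^2 + s - 2)
[2] collapse the loop (H1 forward, (H2+H3) return), which is the overall transfer function T(s) = C(s)/R(s) in lowest terms

Therefore the answer is (-s^2 - s + 2)/(s^2 - s + 3).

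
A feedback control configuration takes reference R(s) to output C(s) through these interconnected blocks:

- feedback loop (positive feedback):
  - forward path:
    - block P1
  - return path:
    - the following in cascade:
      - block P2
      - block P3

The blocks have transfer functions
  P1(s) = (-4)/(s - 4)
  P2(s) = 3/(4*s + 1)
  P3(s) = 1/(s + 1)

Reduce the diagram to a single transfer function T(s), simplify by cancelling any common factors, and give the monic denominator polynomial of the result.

Step 1: series reduction of P2, P3, giving 3/(4*s^2 + 5*s + 1)
Step 2: close the feedback loop around P1, (P2*P3), giving (-16*s^2 - 20*s - 4)/(4*s^3 - 11*s^2 - 19*s + 8)
T(s) is the step-2 result (common factors already cancelled). Leading coefficient of the denominator: 4. Divide through by 4 for the monic polynomial.

Therefore the answer is s^3 - 11*s^2/4 - 19*s/4 + 2.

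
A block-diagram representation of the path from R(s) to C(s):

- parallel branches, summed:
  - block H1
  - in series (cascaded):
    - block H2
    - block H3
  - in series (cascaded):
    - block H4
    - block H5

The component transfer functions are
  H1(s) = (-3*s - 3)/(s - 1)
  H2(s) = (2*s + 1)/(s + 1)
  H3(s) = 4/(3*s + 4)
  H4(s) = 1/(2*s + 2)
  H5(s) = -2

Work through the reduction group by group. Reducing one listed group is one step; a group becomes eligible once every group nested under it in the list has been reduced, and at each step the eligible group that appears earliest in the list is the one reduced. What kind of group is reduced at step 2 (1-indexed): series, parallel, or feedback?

[1] cascade H2, H3
[2] reduce the series chain H4, H5
[3] combine H1, (H2*H3), (H4*H5) in parallel
Step 2: series.

Hence the answer: series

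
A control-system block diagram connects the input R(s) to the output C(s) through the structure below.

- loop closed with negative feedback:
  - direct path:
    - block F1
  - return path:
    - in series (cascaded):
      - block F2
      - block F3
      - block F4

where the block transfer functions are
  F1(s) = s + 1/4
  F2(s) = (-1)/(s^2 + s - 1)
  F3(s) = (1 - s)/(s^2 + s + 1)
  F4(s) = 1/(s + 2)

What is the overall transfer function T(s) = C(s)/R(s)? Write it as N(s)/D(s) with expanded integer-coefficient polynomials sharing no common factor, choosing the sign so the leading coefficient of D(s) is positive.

Answer: (4*s^6 + 17*s^5 + 24*s^4 + 13*s^3 - 2*s^2 - 9*s - 2)/(4*s^5 + 16*s^4 + 20*s^3 + 12*s^2 - 7*s - 9)

Working:
Step 1: series reduction of F2, F3, F4, giving (s - 1)/(s^5 + 4*s^4 + 5*s^3 + 2*s^2 - s - 2)
Step 2: apply the feedback formula to F1, (F2*F3*F4), which is the overall transfer function T(s) = C(s)/R(s) in lowest terms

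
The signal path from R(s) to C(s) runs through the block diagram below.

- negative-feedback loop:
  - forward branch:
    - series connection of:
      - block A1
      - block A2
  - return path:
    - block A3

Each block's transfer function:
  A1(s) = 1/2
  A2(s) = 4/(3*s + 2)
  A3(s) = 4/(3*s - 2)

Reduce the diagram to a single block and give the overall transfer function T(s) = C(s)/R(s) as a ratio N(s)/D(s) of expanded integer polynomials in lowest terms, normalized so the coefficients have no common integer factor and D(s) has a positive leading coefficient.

Step 1 - combine A1, A2 in series = 2/(3*s + 2)
Step 2 - close the feedback loop around (A1*A2), A3; the result is T(s) itself (integer coefficients, no common factor, positive leading denominator coefficient)

Final answer: (6*s - 4)/(9*s^2 + 4)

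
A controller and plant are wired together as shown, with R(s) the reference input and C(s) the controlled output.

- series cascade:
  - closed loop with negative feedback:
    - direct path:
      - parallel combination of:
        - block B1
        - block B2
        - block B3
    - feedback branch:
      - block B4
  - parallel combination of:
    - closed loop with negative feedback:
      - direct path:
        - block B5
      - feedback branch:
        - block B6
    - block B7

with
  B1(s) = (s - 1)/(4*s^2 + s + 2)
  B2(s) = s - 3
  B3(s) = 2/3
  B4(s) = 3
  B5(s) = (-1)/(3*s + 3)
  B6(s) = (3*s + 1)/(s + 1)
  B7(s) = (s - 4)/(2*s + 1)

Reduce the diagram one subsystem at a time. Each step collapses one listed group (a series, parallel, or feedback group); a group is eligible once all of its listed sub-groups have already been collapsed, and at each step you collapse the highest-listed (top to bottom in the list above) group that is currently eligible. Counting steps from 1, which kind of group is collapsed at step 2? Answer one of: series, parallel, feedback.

[1] parallel reduction of B1, B2, B3
[2] feedback reduction of (B1+B2+B3), B4
[3] feedback reduction of B5, B6
[4] combine [B5/(1+B5*B6)], B7 in parallel
[5] cascade [(B1+B2+B3)/(1+(B1+B2+B3)*B4)], ([B5/(1+B5*B6)]+B7)
So the answer for step 2 is feedback.

Hence the answer: feedback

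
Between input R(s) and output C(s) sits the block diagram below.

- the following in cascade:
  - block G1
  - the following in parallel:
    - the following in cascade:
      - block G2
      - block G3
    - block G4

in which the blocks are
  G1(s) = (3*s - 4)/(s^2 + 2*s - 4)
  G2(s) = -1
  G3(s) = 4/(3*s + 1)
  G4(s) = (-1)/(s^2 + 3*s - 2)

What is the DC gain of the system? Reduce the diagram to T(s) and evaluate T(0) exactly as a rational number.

1. multiply G2, G3 (series) -> (-4)/(3*s + 1)
2. sum the parallel branches (G2*G3), G4 -> (-4*s^2 - 15*s + 7)/(3*s^3 + 10*s^2 - 3*s - 2)
3. series reduction of G1, ((G2*G3)+G4) -> (-12*s^3 - 29*s^2 + 81*s - 28)/(3*s^5 + 16*s^4 + 5*s^3 - 48*s^2 + 8*s + 8)
That last expression is T(s); at s = 0 only the constant terms survive, so T(0) = -28/8 = -7/2.

Hence the answer: -7/2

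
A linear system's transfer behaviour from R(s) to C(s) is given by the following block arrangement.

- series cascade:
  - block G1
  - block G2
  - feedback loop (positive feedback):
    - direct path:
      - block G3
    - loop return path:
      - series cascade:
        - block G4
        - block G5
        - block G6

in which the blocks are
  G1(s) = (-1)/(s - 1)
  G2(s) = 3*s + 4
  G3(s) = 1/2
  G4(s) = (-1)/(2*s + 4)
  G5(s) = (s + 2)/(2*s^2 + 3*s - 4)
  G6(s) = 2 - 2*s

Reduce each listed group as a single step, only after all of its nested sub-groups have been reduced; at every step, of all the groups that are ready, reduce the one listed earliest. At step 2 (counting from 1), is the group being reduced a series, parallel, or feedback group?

Answer: feedback

Working:
Step 1. multiply G4, G5, G6 (series)
Step 2. collapse the loop (G3 forward, (G4*G5*G6) return)
Step 3. series reduction of G1, G2, [G3/(1-G3*(G4*G5*G6))]
So the answer for step 2 is feedback.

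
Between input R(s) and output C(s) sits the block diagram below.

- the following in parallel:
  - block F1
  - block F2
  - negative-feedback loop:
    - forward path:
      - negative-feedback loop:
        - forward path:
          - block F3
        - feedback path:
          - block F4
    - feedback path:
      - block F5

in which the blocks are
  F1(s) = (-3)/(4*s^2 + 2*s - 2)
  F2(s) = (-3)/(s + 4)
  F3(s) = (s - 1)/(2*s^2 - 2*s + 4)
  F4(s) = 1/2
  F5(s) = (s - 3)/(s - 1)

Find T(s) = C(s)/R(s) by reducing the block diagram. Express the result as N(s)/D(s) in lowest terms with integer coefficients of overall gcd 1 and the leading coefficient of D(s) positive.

Step 1: close the feedback loop around F3, F4, giving (2*s - 2)/(4*s^2 - 3*s + 7)
Step 2: close the feedback loop around [F3/(1+F3*F4)], F5, giving (2*s - 2)/(4*s^2 - s + 1)
Step 3: sum the parallel branches F1, F2, [[F3/(1+F3*F4)]/(1+[F3/(1+F3*F4)]*F5)] - this is the overall T(s), already in the required normalized form

Answer: (-40*s^4 + 4*s^3 - 51*s^2 - 31*s + 10)/(16*s^5 + 68*s^4 + 10*s^3 - 20*s^2 + 14*s - 8)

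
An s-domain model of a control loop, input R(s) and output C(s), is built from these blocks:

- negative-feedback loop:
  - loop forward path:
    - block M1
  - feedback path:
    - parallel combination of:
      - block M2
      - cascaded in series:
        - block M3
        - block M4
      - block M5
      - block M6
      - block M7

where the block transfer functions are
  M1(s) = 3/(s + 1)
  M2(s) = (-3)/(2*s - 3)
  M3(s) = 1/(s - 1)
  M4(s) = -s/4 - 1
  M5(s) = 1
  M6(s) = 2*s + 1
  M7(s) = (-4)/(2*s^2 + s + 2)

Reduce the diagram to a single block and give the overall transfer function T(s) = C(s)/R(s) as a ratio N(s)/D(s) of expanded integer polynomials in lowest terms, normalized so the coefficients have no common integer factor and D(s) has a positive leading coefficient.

Reducing step by step:

(1) reduce the series chain M3, M4, giving (-s - 4)/(4*s - 4)
(2) sum the parallel branches M2, (M3*M4), M5, M6, M7, giving (32*s^5 - 36*s^4 - 60*s^3 - 21*s^2 + 62*s + 48)/(16*s^4 - 32*s^3 + 20*s^2 - 28*s + 24)
(3) apply the feedback formula to M1, (M2+(M3*M4)+M5+M6+M7), which is the overall transfer function T(s) = C(s)/R(s) in lowest terms

Answer: (48*s^4 - 96*s^3 + 60*s^2 - 84*s + 72)/(112*s^5 - 124*s^4 - 192*s^3 - 71*s^2 + 182*s + 168)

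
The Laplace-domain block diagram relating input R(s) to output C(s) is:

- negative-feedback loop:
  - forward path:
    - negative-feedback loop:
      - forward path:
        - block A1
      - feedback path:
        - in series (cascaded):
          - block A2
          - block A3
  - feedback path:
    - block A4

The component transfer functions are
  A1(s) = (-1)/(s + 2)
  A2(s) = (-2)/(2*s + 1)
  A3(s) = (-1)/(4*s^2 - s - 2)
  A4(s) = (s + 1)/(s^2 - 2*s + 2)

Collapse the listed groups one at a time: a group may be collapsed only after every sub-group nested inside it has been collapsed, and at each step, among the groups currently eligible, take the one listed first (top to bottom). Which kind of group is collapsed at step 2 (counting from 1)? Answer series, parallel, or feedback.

[1] series reduction of A2, A3
[2] collapse the loop (A1 forward, (A2*A3) return)
[3] collapse the loop ([A1/(1+A1*(A2*A3))] forward, A4 return)
Step 2: feedback.

Therefore the answer is feedback.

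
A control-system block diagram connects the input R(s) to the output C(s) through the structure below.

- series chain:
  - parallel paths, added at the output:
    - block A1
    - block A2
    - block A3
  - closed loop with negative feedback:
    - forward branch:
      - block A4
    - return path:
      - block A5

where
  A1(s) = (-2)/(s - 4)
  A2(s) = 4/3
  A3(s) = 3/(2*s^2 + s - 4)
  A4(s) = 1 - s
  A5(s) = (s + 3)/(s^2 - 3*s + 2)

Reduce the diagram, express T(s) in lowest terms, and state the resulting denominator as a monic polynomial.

Step 1 - sum the parallel branches A1, A2, A3, giving (8*s^3 - 40*s^2 - 29*s + 52)/(6*s^3 - 21*s^2 - 24*s + 48)
Step 2 - apply the feedback formula to A4, A5, giving s^2/5 - 3*s/5 + 2/5
Step 3 - multiply (A1+A2+A3), [A4/(1+A4*A5)] (series), giving (8*s^5 - 64*s^4 + 107*s^3 + 59*s^2 - 214*s + 104)/(30*s^3 - 105*s^2 - 120*s + 240)
T(s) is the step-3 result (common factors already cancelled). Leading coefficient of the denominator: 30. Divide through by 30 for the monic polynomial.

Final answer: s^3 - 7*s^2/2 - 4*s + 8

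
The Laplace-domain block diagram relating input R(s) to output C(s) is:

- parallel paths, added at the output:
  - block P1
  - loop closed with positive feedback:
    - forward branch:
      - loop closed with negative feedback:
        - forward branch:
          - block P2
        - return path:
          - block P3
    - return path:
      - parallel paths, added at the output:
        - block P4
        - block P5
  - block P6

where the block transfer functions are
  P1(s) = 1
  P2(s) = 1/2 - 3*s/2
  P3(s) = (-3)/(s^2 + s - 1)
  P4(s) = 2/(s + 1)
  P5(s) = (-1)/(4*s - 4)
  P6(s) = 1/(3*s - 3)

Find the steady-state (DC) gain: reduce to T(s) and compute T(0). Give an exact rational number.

Answer: 34/33

Working:
1. reduce the feedback loop with forward P2 and return P3 -> (-3*s^3 - 2*s^2 + 4*s - 1)/(2*s^2 + 11*s - 5)
2. combine P4, P5 in parallel -> (7*s - 9)/(4*s^2 - 4)
3. reduce the feedback loop with forward [P2/(1+P2*P3)] and return (P4+P5) -> (-12*s^5 - 8*s^4 + 28*s^3 + 4*s^2 - 16*s + 4)/(29*s^4 + 31*s^3 - 74*s^2 - s + 11)
4. sum the parallel branches P1, [[P2/(1+P2*P3)]/(1-[P2/(1+P2*P3)]*(P4+P5))], P6 -> (-36*s^6 + 99*s^5 + 143*s^4 - 356*s^3 + 85*s^2 + 95*s - 34)/(87*s^5 + 6*s^4 - 315*s^3 + 219*s^2 + 36*s - 33)
Evaluating the step-4 result (the overall T(s)) at s = 0 gives T(0) = -34/(-33) = 34/33.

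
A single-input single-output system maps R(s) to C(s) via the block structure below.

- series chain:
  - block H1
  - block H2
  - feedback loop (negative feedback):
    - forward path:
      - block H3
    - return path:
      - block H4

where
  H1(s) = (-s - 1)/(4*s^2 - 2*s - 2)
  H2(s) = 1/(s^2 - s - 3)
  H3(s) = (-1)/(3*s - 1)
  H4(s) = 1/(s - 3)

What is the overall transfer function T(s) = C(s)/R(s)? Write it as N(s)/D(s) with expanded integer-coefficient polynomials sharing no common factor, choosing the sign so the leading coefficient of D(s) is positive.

Step 1. reduce the feedback loop with forward H3 and return H4 gives (3 - s)/(3*s^2 - 10*s + 2)
Step 2. combine H1, H2, [H3/(1+H3*H4)] in series, giving the overall T(s)

Answer: (s^2 - 2*s - 3)/(12*s^6 - 58*s^5 + 32*s^4 + 132*s^3 - 86*s^2 - 44*s + 12)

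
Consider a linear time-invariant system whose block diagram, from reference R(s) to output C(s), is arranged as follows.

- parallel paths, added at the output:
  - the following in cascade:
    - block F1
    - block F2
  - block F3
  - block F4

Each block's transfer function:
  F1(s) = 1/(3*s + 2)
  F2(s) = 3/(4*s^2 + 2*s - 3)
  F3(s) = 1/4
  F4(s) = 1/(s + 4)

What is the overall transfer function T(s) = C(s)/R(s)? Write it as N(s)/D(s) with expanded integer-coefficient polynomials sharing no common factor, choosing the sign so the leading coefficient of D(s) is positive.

Step 1. reduce the series chain F1, F2, giving 3/(12*s^3 + 14*s^2 - 5*s - 6)
Step 2. parallel reduction of (F1*F2), F3, F4: this yields T(s), and no further normalization is needed

Final answer: (12*s^4 + 110*s^3 + 107*s^2 - 34*s)/(48*s^4 + 248*s^3 + 204*s^2 - 104*s - 96)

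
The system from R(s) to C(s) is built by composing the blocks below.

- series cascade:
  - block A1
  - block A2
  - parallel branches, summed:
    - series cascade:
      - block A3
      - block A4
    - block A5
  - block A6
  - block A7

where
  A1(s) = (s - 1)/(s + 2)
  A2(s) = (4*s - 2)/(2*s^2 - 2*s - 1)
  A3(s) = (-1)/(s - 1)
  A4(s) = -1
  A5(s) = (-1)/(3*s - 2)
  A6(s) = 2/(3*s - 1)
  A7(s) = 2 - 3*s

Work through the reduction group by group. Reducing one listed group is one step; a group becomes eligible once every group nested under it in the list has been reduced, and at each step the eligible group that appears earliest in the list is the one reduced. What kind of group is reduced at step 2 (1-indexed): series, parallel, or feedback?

Answer: parallel

Working:
1. reduce the series chain A3, A4
2. combine (A3*A4), A5 in parallel
3. combine A1, A2, ((A3*A4)+A5), A6, A7 in series
The group at step 2 is a parallel group.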